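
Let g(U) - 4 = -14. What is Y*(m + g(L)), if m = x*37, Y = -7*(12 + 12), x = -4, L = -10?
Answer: 26544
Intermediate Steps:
g(U) = -10 (g(U) = 4 - 14 = -10)
Y = -168 (Y = -7*24 = -168)
m = -148 (m = -4*37 = -148)
Y*(m + g(L)) = -168*(-148 - 10) = -168*(-158) = 26544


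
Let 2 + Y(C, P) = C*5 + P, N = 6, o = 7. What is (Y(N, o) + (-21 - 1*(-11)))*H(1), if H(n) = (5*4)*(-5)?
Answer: -2500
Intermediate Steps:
H(n) = -100 (H(n) = 20*(-5) = -100)
Y(C, P) = -2 + P + 5*C (Y(C, P) = -2 + (C*5 + P) = -2 + (5*C + P) = -2 + (P + 5*C) = -2 + P + 5*C)
(Y(N, o) + (-21 - 1*(-11)))*H(1) = ((-2 + 7 + 5*6) + (-21 - 1*(-11)))*(-100) = ((-2 + 7 + 30) + (-21 + 11))*(-100) = (35 - 10)*(-100) = 25*(-100) = -2500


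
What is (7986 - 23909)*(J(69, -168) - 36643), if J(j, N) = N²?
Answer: 134055737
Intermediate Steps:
(7986 - 23909)*(J(69, -168) - 36643) = (7986 - 23909)*((-168)² - 36643) = -15923*(28224 - 36643) = -15923*(-8419) = 134055737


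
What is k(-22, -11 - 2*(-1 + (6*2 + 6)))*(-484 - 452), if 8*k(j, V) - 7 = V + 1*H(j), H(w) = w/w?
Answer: 4329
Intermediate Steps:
H(w) = 1
k(j, V) = 1 + V/8 (k(j, V) = 7/8 + (V + 1*1)/8 = 7/8 + (V + 1)/8 = 7/8 + (1 + V)/8 = 7/8 + (⅛ + V/8) = 1 + V/8)
k(-22, -11 - 2*(-1 + (6*2 + 6)))*(-484 - 452) = (1 + (-11 - 2*(-1 + (6*2 + 6)))/8)*(-484 - 452) = (1 + (-11 - 2*(-1 + (12 + 6)))/8)*(-936) = (1 + (-11 - 2*(-1 + 18))/8)*(-936) = (1 + (-11 - 2*17)/8)*(-936) = (1 + (-11 - 34)/8)*(-936) = (1 + (⅛)*(-45))*(-936) = (1 - 45/8)*(-936) = -37/8*(-936) = 4329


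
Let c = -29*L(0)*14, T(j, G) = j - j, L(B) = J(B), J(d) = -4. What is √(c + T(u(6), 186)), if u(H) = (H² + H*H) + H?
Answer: 2*√406 ≈ 40.299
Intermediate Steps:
L(B) = -4
u(H) = H + 2*H² (u(H) = (H² + H²) + H = 2*H² + H = H + 2*H²)
T(j, G) = 0
c = 1624 (c = -29*(-4)*14 = 116*14 = 1624)
√(c + T(u(6), 186)) = √(1624 + 0) = √1624 = 2*√406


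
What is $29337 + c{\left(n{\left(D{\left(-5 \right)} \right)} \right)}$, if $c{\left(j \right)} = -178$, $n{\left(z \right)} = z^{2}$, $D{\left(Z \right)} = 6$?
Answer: $29159$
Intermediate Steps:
$29337 + c{\left(n{\left(D{\left(-5 \right)} \right)} \right)} = 29337 - 178 = 29159$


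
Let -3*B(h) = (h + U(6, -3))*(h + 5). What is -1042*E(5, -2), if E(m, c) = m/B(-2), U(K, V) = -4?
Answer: -2605/3 ≈ -868.33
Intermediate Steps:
B(h) = -(-4 + h)*(5 + h)/3 (B(h) = -(h - 4)*(h + 5)/3 = -(-4 + h)*(5 + h)/3)
E(m, c) = m/6 (E(m, c) = m/(20/3 - ⅓*(-2) - ⅓*(-2)²) = m/(20/3 + ⅔ - ⅓*4) = m/(20/3 + ⅔ - 4/3) = m/6)
-1042*E(5, -2) = -521*5/3 = -1042*⅚ = -2605/3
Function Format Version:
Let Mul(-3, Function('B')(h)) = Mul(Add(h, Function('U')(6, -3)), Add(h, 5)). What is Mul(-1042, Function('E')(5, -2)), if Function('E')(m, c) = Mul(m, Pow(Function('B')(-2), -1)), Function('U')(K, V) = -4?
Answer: Rational(-2605, 3) ≈ -868.33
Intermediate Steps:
Function('B')(h) = Mul(Rational(-1, 3), Add(-4, h), Add(5, h)) (Function('B')(h) = Mul(Rational(-1, 3), Mul(Add(h, -4), Add(h, 5))) = Mul(Rational(-1, 3), Mul(Add(-4, h), Add(5, h))) = Mul(Rational(-1, 3), Add(-4, h), Add(5, h)))
Function('E')(m, c) = Mul(Rational(1, 6), m) (Function('E')(m, c) = Mul(m, Pow(Add(Rational(20, 3), Mul(Rational(-1, 3), -2), Mul(Rational(-1, 3), Pow(-2, 2))), -1)) = Mul(m, Pow(Add(Rational(20, 3), Rational(2, 3), Mul(Rational(-1, 3), 4)), -1)) = Mul(m, Pow(Add(Rational(20, 3), Rational(2, 3), Rational(-4, 3)), -1)) = Mul(m, Pow(6, -1)) = Mul(m, Rational(1, 6)) = Mul(Rational(1, 6), m))
Mul(-1042, Function('E')(5, -2)) = Mul(-1042, Mul(Rational(1, 6), 5)) = Mul(-1042, Rational(5, 6)) = Rational(-2605, 3)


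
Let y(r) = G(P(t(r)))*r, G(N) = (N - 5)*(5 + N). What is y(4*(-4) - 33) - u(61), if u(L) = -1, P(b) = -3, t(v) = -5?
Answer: 785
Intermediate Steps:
G(N) = (-5 + N)*(5 + N)
y(r) = -16*r (y(r) = (-25 + (-3)²)*r = (-25 + 9)*r = -16*r)
y(4*(-4) - 33) - u(61) = -16*(4*(-4) - 33) - 1*(-1) = -16*(-16 - 33) + 1 = -16*(-49) + 1 = 784 + 1 = 785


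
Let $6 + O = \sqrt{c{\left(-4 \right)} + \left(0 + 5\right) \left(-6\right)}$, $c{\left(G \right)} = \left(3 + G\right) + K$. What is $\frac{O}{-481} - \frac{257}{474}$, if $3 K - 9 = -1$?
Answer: $- \frac{120773}{227994} - \frac{i \sqrt{255}}{1443} \approx -0.52972 - 0.011066 i$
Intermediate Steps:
$K = \frac{8}{3}$ ($K = 3 + \frac{1}{3} \left(-1\right) = 3 - \frac{1}{3} = \frac{8}{3} \approx 2.6667$)
$c{\left(G \right)} = \frac{17}{3} + G$ ($c{\left(G \right)} = \left(3 + G\right) + \frac{8}{3} = \frac{17}{3} + G$)
$O = -6 + \frac{i \sqrt{255}}{3}$ ($O = -6 + \sqrt{\left(\frac{17}{3} - 4\right) + \left(0 + 5\right) \left(-6\right)} = -6 + \sqrt{\frac{5}{3} + 5 \left(-6\right)} = -6 + \sqrt{\frac{5}{3} - 30} = -6 + \sqrt{- \frac{85}{3}} = -6 + \frac{i \sqrt{255}}{3} \approx -6.0 + 5.3229 i$)
$\frac{O}{-481} - \frac{257}{474} = \frac{-6 + \frac{i \sqrt{255}}{3}}{-481} - \frac{257}{474} = \left(-6 + \frac{i \sqrt{255}}{3}\right) \left(- \frac{1}{481}\right) - \frac{257}{474} = \left(\frac{6}{481} - \frac{i \sqrt{255}}{1443}\right) - \frac{257}{474} = - \frac{120773}{227994} - \frac{i \sqrt{255}}{1443}$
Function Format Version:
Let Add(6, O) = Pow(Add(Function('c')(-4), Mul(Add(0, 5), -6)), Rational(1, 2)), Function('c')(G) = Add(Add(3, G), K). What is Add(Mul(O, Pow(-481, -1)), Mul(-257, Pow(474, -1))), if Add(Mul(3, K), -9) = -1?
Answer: Add(Rational(-120773, 227994), Mul(Rational(-1, 1443), I, Pow(255, Rational(1, 2)))) ≈ Add(-0.52972, Mul(-0.011066, I))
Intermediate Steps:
K = Rational(8, 3) (K = Add(3, Mul(Rational(1, 3), -1)) = Add(3, Rational(-1, 3)) = Rational(8, 3) ≈ 2.6667)
Function('c')(G) = Add(Rational(17, 3), G) (Function('c')(G) = Add(Add(3, G), Rational(8, 3)) = Add(Rational(17, 3), G))
O = Add(-6, Mul(Rational(1, 3), I, Pow(255, Rational(1, 2)))) (O = Add(-6, Pow(Add(Add(Rational(17, 3), -4), Mul(Add(0, 5), -6)), Rational(1, 2))) = Add(-6, Pow(Add(Rational(5, 3), Mul(5, -6)), Rational(1, 2))) = Add(-6, Pow(Add(Rational(5, 3), -30), Rational(1, 2))) = Add(-6, Pow(Rational(-85, 3), Rational(1, 2))) = Add(-6, Mul(Rational(1, 3), I, Pow(255, Rational(1, 2)))) ≈ Add(-6.0000, Mul(5.3229, I)))
Add(Mul(O, Pow(-481, -1)), Mul(-257, Pow(474, -1))) = Add(Mul(Add(-6, Mul(Rational(1, 3), I, Pow(255, Rational(1, 2)))), Pow(-481, -1)), Mul(-257, Pow(474, -1))) = Add(Mul(Add(-6, Mul(Rational(1, 3), I, Pow(255, Rational(1, 2)))), Rational(-1, 481)), Mul(-257, Rational(1, 474))) = Add(Add(Rational(6, 481), Mul(Rational(-1, 1443), I, Pow(255, Rational(1, 2)))), Rational(-257, 474)) = Add(Rational(-120773, 227994), Mul(Rational(-1, 1443), I, Pow(255, Rational(1, 2))))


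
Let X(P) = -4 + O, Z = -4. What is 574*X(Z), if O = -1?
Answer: -2870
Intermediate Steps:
X(P) = -5 (X(P) = -4 - 1 = -5)
574*X(Z) = 574*(-5) = -2870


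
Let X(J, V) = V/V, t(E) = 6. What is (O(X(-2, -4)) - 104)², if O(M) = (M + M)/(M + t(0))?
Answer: 527076/49 ≈ 10757.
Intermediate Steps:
X(J, V) = 1
O(M) = 2*M/(6 + M) (O(M) = (M + M)/(M + 6) = (2*M)/(6 + M) = 2*M/(6 + M))
(O(X(-2, -4)) - 104)² = (2*1/(6 + 1) - 104)² = (2*1/7 - 104)² = (2*1*(⅐) - 104)² = (2/7 - 104)² = (-726/7)² = 527076/49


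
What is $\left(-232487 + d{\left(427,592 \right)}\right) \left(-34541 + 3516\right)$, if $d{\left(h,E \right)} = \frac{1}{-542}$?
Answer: $\frac{3909396803875}{542} \approx 7.2129 \cdot 10^{9}$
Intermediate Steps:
$d{\left(h,E \right)} = - \frac{1}{542}$
$\left(-232487 + d{\left(427,592 \right)}\right) \left(-34541 + 3516\right) = \left(-232487 - \frac{1}{542}\right) \left(-34541 + 3516\right) = \left(- \frac{126007955}{542}\right) \left(-31025\right) = \frac{3909396803875}{542}$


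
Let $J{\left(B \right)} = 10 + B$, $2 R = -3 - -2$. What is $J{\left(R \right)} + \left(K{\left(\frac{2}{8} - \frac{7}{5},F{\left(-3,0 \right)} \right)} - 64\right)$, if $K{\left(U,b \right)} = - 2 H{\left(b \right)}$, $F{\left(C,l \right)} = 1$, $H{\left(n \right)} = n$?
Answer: $- \frac{113}{2} \approx -56.5$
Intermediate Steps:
$R = - \frac{1}{2}$ ($R = \frac{-3 - -2}{2} = \frac{-3 + 2}{2} = \frac{1}{2} \left(-1\right) = - \frac{1}{2} \approx -0.5$)
$K{\left(U,b \right)} = - 2 b$
$J{\left(R \right)} + \left(K{\left(\frac{2}{8} - \frac{7}{5},F{\left(-3,0 \right)} \right)} - 64\right) = \left(10 - \frac{1}{2}\right) - 66 = \frac{19}{2} - 66 = - \frac{113}{2}$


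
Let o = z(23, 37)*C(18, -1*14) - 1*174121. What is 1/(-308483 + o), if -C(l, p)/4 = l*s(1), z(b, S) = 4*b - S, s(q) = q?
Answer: -1/486564 ≈ -2.0552e-6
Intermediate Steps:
z(b, S) = -S + 4*b
C(l, p) = -4*l
o = -178081 (o = (-1*37 + 4*23)*(-4*18) - 1*174121 = (-37 + 92)*(-72) - 174121 = 55*(-72) - 174121 = -3960 - 174121 = -178081)
1/(-308483 + o) = 1/(-308483 - 178081) = 1/(-486564) = -1/486564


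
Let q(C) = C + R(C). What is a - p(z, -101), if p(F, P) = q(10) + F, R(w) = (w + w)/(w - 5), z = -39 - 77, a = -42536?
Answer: -42434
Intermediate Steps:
z = -116
R(w) = 2*w/(-5 + w) (R(w) = (2*w)/(-5 + w) = 2*w/(-5 + w))
q(C) = C + 2*C/(-5 + C)
p(F, P) = 14 + F (p(F, P) = 10*(-3 + 10)/(-5 + 10) + F = 10*7/5 + F = 10*(1/5)*7 + F = 14 + F)
a - p(z, -101) = -42536 - (14 - 116) = -42536 - 1*(-102) = -42536 + 102 = -42434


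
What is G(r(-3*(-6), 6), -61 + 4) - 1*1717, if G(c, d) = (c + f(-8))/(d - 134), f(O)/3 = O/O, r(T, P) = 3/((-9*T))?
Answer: -17709299/10314 ≈ -1717.0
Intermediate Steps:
r(T, P) = -1/(3*T) (r(T, P) = 3*(-1/(9*T)) = -1/(3*T))
f(O) = 3 (f(O) = 3*(O/O) = 3*1 = 3)
G(c, d) = (3 + c)/(-134 + d) (G(c, d) = (c + 3)/(d - 134) = (3 + c)/(-134 + d))
G(r(-3*(-6), 6), -61 + 4) - 1*1717 = (3 - 1/(3*((-3*(-6)))))/(-134 + (-61 + 4)) - 1*1717 = (3 - ⅓/18)/(-134 - 57) - 1717 = (3 - ⅓*1/18)/(-191) - 1717 = -(3 - 1/54)/191 - 1717 = -1/191*161/54 - 1717 = -161/10314 - 1717 = -17709299/10314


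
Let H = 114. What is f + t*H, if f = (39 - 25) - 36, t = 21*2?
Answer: 4766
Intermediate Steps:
t = 42
f = -22 (f = 14 - 36 = -22)
f + t*H = -22 + 42*114 = -22 + 4788 = 4766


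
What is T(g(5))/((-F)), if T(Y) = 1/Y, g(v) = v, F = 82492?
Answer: -1/412460 ≈ -2.4245e-6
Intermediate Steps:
T(g(5))/((-F)) = 1/(5*((-1*82492))) = (1/5)/(-82492) = (1/5)*(-1/82492) = -1/412460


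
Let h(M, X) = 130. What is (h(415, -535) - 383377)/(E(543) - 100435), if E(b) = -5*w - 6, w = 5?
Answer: 383247/100466 ≈ 3.8147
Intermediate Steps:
E(b) = -31 (E(b) = -5*5 - 6 = -25 - 6 = -31)
(h(415, -535) - 383377)/(E(543) - 100435) = (130 - 383377)/(-31 - 100435) = -383247/(-100466) = -383247*(-1/100466) = 383247/100466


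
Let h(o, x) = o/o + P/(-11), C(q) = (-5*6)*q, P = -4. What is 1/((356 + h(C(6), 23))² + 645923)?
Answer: 121/93609444 ≈ 1.2926e-6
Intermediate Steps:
C(q) = -30*q
h(o, x) = 15/11 (h(o, x) = o/o - 4/(-11) = 1 - 4*(-1/11) = 1 + 4/11 = 15/11)
1/((356 + h(C(6), 23))² + 645923) = 1/((356 + 15/11)² + 645923) = 1/((3931/11)² + 645923) = 1/(15452761/121 + 645923) = 1/(93609444/121) = 121/93609444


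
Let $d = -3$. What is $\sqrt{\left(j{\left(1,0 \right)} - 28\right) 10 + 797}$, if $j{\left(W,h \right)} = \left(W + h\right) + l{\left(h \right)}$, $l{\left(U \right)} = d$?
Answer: $\sqrt{497} \approx 22.293$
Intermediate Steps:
$l{\left(U \right)} = -3$
$j{\left(W,h \right)} = -3 + W + h$ ($j{\left(W,h \right)} = \left(W + h\right) - 3 = -3 + W + h$)
$\sqrt{\left(j{\left(1,0 \right)} - 28\right) 10 + 797} = \sqrt{\left(\left(-3 + 1 + 0\right) - 28\right) 10 + 797} = \sqrt{\left(-2 - 28\right) 10 + 797} = \sqrt{\left(-30\right) 10 + 797} = \sqrt{-300 + 797} = \sqrt{497}$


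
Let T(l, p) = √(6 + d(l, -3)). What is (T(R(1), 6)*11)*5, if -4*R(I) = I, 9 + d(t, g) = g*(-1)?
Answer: 0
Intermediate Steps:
d(t, g) = -9 - g (d(t, g) = -9 + g*(-1) = -9 - g)
R(I) = -I/4
T(l, p) = 0 (T(l, p) = √(6 + (-9 - 1*(-3))) = √(6 + (-9 + 3)) = √(6 - 6) = √0 = 0)
(T(R(1), 6)*11)*5 = (0*11)*5 = 0*5 = 0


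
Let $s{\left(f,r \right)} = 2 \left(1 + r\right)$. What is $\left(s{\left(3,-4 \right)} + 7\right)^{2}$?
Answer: $1$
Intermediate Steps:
$s{\left(f,r \right)} = 2 + 2 r$
$\left(s{\left(3,-4 \right)} + 7\right)^{2} = \left(\left(2 + 2 \left(-4\right)\right) + 7\right)^{2} = \left(\left(2 - 8\right) + 7\right)^{2} = \left(-6 + 7\right)^{2} = 1^{2} = 1$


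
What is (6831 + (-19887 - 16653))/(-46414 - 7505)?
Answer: 3301/5991 ≈ 0.55099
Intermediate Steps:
(6831 + (-19887 - 16653))/(-46414 - 7505) = (6831 - 36540)/(-53919) = -29709*(-1/53919) = 3301/5991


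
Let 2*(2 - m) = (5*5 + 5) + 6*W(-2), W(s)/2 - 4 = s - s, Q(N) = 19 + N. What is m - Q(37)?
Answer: -93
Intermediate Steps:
W(s) = 8 (W(s) = 8 + 2*(s - s) = 8 + 2*0 = 8 + 0 = 8)
m = -37 (m = 2 - ((5*5 + 5) + 6*8)/2 = 2 - ((25 + 5) + 48)/2 = 2 - (30 + 48)/2 = 2 - 1/2*78 = 2 - 39 = -37)
m - Q(37) = -37 - (19 + 37) = -37 - 1*56 = -37 - 56 = -93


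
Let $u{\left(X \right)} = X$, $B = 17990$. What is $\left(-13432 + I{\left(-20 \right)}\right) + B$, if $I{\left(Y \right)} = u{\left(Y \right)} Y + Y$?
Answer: $4938$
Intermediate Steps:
$I{\left(Y \right)} = Y + Y^{2}$ ($I{\left(Y \right)} = Y Y + Y = Y^{2} + Y = Y + Y^{2}$)
$\left(-13432 + I{\left(-20 \right)}\right) + B = \left(-13432 - 20 \left(1 - 20\right)\right) + 17990 = \left(-13432 - -380\right) + 17990 = \left(-13432 + 380\right) + 17990 = -13052 + 17990 = 4938$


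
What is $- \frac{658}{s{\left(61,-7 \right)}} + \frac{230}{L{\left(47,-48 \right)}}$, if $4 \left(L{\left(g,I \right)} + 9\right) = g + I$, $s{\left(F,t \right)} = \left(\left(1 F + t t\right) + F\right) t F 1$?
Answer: $- \frac{9593042}{385947} \approx -24.856$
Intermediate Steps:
$s{\left(F,t \right)} = F t \left(t^{2} + 2 F\right)$ ($s{\left(F,t \right)} = \left(\left(F + t^{2}\right) + F\right) t F 1 = \left(t^{2} + 2 F\right) t F 1 = t \left(t^{2} + 2 F\right) F 1 = F t \left(t^{2} + 2 F\right) 1 = F t \left(t^{2} + 2 F\right)$)
$L{\left(g,I \right)} = -9 + \frac{I}{4} + \frac{g}{4}$ ($L{\left(g,I \right)} = -9 + \frac{g + I}{4} = -9 + \frac{I + g}{4} = -9 + \left(\frac{I}{4} + \frac{g}{4}\right) = -9 + \frac{I}{4} + \frac{g}{4}$)
$- \frac{658}{s{\left(61,-7 \right)}} + \frac{230}{L{\left(47,-48 \right)}} = - \frac{658}{61 \left(-7\right) \left(\left(-7\right)^{2} + 2 \cdot 61\right)} + \frac{230}{-9 + \frac{1}{4} \left(-48\right) + \frac{1}{4} \cdot 47} = - \frac{658}{61 \left(-7\right) \left(49 + 122\right)} + \frac{230}{-9 - 12 + \frac{47}{4}} = - \frac{658}{61 \left(-7\right) 171} + \frac{230}{- \frac{37}{4}} = - \frac{658}{-73017} + 230 \left(- \frac{4}{37}\right) = \left(-658\right) \left(- \frac{1}{73017}\right) - \frac{920}{37} = \frac{94}{10431} - \frac{920}{37} = - \frac{9593042}{385947}$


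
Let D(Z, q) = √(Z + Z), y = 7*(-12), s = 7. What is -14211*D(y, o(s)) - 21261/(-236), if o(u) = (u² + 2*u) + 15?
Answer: 21261/236 - 28422*I*√42 ≈ 90.089 - 1.842e+5*I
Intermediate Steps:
y = -84
o(u) = 15 + u² + 2*u
D(Z, q) = √2*√Z (D(Z, q) = √(2*Z) = √2*√Z)
-14211*D(y, o(s)) - 21261/(-236) = -14211*√2*√(-84) - 21261/(-236) = -14211*√2*(2*I*√21) - 21261*(-1/236) = -14211*2*I*√42 + 21261/236 = -28422*I*√42 + 21261/236 = 21261/236 - 28422*I*√42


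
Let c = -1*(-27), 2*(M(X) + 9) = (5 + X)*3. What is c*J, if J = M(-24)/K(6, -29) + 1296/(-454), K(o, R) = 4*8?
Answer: -1579419/14528 ≈ -108.72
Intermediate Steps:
M(X) = -3/2 + 3*X/2 (M(X) = -9 + ((5 + X)*3)/2 = -9 + (15 + 3*X)/2 = -9 + (15/2 + 3*X/2) = -3/2 + 3*X/2)
K(o, R) = 32
c = 27
J = -58497/14528 (J = (-3/2 + (3/2)*(-24))/32 + 1296/(-454) = (-3/2 - 36)*(1/32) + 1296*(-1/454) = -75/2*1/32 - 648/227 = -75/64 - 648/227 = -58497/14528 ≈ -4.0265)
c*J = 27*(-58497/14528) = -1579419/14528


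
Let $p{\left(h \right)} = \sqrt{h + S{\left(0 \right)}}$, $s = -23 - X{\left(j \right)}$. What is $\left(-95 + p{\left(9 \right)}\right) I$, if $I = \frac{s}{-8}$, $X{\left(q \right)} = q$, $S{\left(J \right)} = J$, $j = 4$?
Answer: $- \frac{621}{2} \approx -310.5$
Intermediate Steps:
$s = -27$ ($s = -23 - 4 = -27$)
$p{\left(h \right)} = \sqrt{h}$ ($p{\left(h \right)} = \sqrt{h + 0} = \sqrt{h}$)
$I = \frac{27}{8}$ ($I = - \frac{27}{-8} = \left(-27\right) \left(- \frac{1}{8}\right) = \frac{27}{8} \approx 3.375$)
$\left(-95 + p{\left(9 \right)}\right) I = \left(-95 + \sqrt{9}\right) \frac{27}{8} = \left(-95 + 3\right) \frac{27}{8} = \left(-92\right) \frac{27}{8} = - \frac{621}{2}$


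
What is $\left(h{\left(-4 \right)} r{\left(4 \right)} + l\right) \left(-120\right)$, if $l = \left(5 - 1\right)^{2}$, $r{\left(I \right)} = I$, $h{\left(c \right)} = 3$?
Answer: $-3360$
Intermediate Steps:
$l = 16$ ($l = \left(5 - 1\right)^{2} = 4^{2} = 16$)
$\left(h{\left(-4 \right)} r{\left(4 \right)} + l\right) \left(-120\right) = \left(3 \cdot 4 + 16\right) \left(-120\right) = \left(12 + 16\right) \left(-120\right) = 28 \left(-120\right) = -3360$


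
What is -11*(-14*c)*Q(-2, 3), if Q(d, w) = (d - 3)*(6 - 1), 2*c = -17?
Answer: 32725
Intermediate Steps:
c = -17/2 (c = (½)*(-17) = -17/2 ≈ -8.5000)
Q(d, w) = -15 + 5*d (Q(d, w) = (-3 + d)*5 = -15 + 5*d)
-11*(-14*c)*Q(-2, 3) = -11*(-14*(-17/2))*(-15 + 5*(-2)) = -1309*(-15 - 10) = -1309*(-25) = -11*(-2975) = 32725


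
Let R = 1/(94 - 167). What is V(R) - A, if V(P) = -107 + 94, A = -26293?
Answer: 26280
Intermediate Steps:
R = -1/73 (R = 1/(-73) = -1/73 ≈ -0.013699)
V(P) = -13
V(R) - A = -13 - 1*(-26293) = -13 + 26293 = 26280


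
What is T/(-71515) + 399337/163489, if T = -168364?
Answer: 56084247551/11691915835 ≈ 4.7968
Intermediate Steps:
T/(-71515) + 399337/163489 = -168364/(-71515) + 399337/163489 = -168364*(-1/71515) + 399337*(1/163489) = 168364/71515 + 399337/163489 = 56084247551/11691915835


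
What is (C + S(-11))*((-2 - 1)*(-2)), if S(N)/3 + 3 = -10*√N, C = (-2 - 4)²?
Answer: 162 - 180*I*√11 ≈ 162.0 - 596.99*I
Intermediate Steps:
C = 36 (C = (-6)² = 36)
S(N) = -9 - 30*√N (S(N) = -9 + 3*(-10*√N) = -9 - 30*√N)
(C + S(-11))*((-2 - 1)*(-2)) = (36 + (-9 - 30*I*√11))*((-2 - 1)*(-2)) = (36 + (-9 - 30*I*√11))*(-3*(-2)) = (36 + (-9 - 30*I*√11))*6 = (27 - 30*I*√11)*6 = 162 - 180*I*√11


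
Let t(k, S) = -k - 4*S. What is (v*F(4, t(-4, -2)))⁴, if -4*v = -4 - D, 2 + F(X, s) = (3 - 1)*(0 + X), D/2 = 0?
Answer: 1296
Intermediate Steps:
D = 0 (D = 2*0 = 0)
F(X, s) = -2 + 2*X (F(X, s) = -2 + (3 - 1)*(0 + X) = -2 + 2*X)
v = 1 (v = -(-4 - 1*0)/4 = -(-4 + 0)/4 = -¼*(-4) = 1)
(v*F(4, t(-4, -2)))⁴ = (1*(-2 + 2*4))⁴ = (1*(-2 + 8))⁴ = (1*6)⁴ = 6⁴ = 1296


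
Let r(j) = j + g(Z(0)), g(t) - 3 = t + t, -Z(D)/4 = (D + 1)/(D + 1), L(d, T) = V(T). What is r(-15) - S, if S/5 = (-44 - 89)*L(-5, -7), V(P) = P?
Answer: -4675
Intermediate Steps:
L(d, T) = T
Z(D) = -4 (Z(D) = -4*(D + 1)/(D + 1) = -4*(1 + D)/(1 + D) = -4*1 = -4)
g(t) = 3 + 2*t (g(t) = 3 + (t + t) = 3 + 2*t)
r(j) = -5 + j (r(j) = j + (3 + 2*(-4)) = j + (3 - 8) = j - 5 = -5 + j)
S = 4655 (S = 5*((-44 - 89)*(-7)) = 5*(-133*(-7)) = 5*931 = 4655)
r(-15) - S = (-5 - 15) - 1*4655 = -20 - 4655 = -4675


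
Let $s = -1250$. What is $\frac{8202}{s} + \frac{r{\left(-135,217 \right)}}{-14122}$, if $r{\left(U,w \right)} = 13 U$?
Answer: $- \frac{56817447}{8826250} \approx -6.4373$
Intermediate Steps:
$\frac{8202}{s} + \frac{r{\left(-135,217 \right)}}{-14122} = \frac{8202}{-1250} + \frac{13 \left(-135\right)}{-14122} = 8202 \left(- \frac{1}{1250}\right) - - \frac{1755}{14122} = - \frac{4101}{625} + \frac{1755}{14122} = - \frac{56817447}{8826250}$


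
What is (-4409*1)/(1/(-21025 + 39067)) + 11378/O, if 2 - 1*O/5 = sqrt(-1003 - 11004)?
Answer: -4777205752034/60055 + 11378*I*sqrt(12007)/60055 ≈ -7.9547e+7 + 20.76*I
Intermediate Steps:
O = 10 - 5*I*sqrt(12007) (O = 10 - 5*sqrt(-1003 - 11004) = 10 - 5*I*sqrt(12007) ≈ 10.0 - 547.88*I)
(-4409*1)/(1/(-21025 + 39067)) + 11378/O = (-4409*1)/(1/(-21025 + 39067)) + 11378/(10 - 5*I*sqrt(12007)) = -4409/(1/18042) + 11378/(10 - 5*I*sqrt(12007)) = -4409/1/18042 + 11378/(10 - 5*I*sqrt(12007)) = -4409*18042 + 11378/(10 - 5*I*sqrt(12007)) = -79547178 + 11378/(10 - 5*I*sqrt(12007))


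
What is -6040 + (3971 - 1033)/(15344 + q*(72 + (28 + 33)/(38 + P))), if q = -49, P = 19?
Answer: -4049791454/670523 ≈ -6039.8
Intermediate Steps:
-6040 + (3971 - 1033)/(15344 + q*(72 + (28 + 33)/(38 + P))) = -6040 + (3971 - 1033)/(15344 - 49*(72 + (28 + 33)/(38 + 19))) = -6040 + 2938/(15344 - 49*(72 + 61/57)) = -6040 + 2938/(15344 - 49*4165/57) = -6040 + 2938/(15344 - 204085/57) = -6040 + 2938/(670523/57) = -6040 + 2938*(57/670523) = -6040 + 167466/670523 = -4049791454/670523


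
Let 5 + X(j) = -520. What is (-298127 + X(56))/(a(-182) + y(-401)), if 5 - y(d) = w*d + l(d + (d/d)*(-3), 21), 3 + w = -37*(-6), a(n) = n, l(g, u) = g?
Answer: -149326/44023 ≈ -3.3920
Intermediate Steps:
X(j) = -525 (X(j) = -5 - 520 = -525)
w = 219 (w = -3 - 37*(-6) = -3 + 222 = 219)
y(d) = 8 - 220*d (y(d) = 5 - (219*d + (d + (d/d)*(-3))) = 5 - (219*d + (d + 1*(-3))) = 5 - (219*d + (d - 3)) = 5 - (219*d + (-3 + d)) = 5 - (-3 + 220*d) = 5 + (3 - 220*d) = 8 - 220*d)
(-298127 + X(56))/(a(-182) + y(-401)) = (-298127 - 525)/(-182 + (8 - 220*(-401))) = -298652/(-182 + (8 + 88220)) = -298652/(-182 + 88228) = -298652/88046 = -298652*1/88046 = -149326/44023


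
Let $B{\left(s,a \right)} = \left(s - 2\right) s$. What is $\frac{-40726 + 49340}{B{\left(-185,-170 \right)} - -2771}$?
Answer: $\frac{4307}{18683} \approx 0.23053$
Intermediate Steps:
$B{\left(s,a \right)} = s \left(-2 + s\right)$ ($B{\left(s,a \right)} = \left(-2 + s\right) s = s \left(-2 + s\right)$)
$\frac{-40726 + 49340}{B{\left(-185,-170 \right)} - -2771} = \frac{-40726 + 49340}{- 185 \left(-2 - 185\right) - -2771} = \frac{8614}{\left(-185\right) \left(-187\right) + 2771} = \frac{8614}{34595 + 2771} = \frac{8614}{37366} = 8614 \cdot \frac{1}{37366} = \frac{4307}{18683}$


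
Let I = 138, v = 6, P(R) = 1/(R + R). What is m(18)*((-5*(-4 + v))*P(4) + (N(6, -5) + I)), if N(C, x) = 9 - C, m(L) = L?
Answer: 5031/2 ≈ 2515.5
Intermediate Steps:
P(R) = 1/(2*R)
m(18)*((-5*(-4 + v))*P(4) + (N(6, -5) + I)) = 18*((-5*(-4 + 6))*((½)/4) + ((9 - 1*6) + 138)) = 18*((-5*2)*((½)*(¼)) + ((9 - 6) + 138)) = 18*(-10*⅛ + (3 + 138)) = 18*(-5/4 + 141) = 18*(559/4) = 5031/2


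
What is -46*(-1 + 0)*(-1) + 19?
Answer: -27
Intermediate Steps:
-46*(-1 + 0)*(-1) + 19 = -(-46)*(-1) + 19 = -46*1 + 19 = -46 + 19 = -27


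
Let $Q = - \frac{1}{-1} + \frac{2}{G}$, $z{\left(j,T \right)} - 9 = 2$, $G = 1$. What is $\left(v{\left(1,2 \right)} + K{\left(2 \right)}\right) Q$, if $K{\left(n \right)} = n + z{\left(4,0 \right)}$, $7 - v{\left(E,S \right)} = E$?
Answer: $57$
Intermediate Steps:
$v{\left(E,S \right)} = 7 - E$
$z{\left(j,T \right)} = 11$ ($z{\left(j,T \right)} = 9 + 2 = 11$)
$K{\left(n \right)} = 11 + n$ ($K{\left(n \right)} = n + 11 = 11 + n$)
$Q = 3$ ($Q = - \frac{1}{-1} + \frac{2}{1} = \left(-1\right) \left(-1\right) + 2 \cdot 1 = 1 + 2 = 3$)
$\left(v{\left(1,2 \right)} + K{\left(2 \right)}\right) Q = \left(\left(7 - 1\right) + \left(11 + 2\right)\right) 3 = \left(\left(7 - 1\right) + 13\right) 3 = \left(6 + 13\right) 3 = 19 \cdot 3 = 57$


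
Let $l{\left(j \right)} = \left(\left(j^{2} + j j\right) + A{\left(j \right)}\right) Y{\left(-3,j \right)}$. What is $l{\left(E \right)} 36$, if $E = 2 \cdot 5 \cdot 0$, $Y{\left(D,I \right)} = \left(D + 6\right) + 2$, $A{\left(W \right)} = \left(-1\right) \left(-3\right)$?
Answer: $540$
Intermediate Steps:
$A{\left(W \right)} = 3$
$Y{\left(D,I \right)} = 8 + D$ ($Y{\left(D,I \right)} = \left(6 + D\right) + 2 = 8 + D$)
$E = 0$ ($E = 10 \cdot 0 = 0$)
$l{\left(j \right)} = 15 + 10 j^{2}$ ($l{\left(j \right)} = \left(\left(j^{2} + j j\right) + 3\right) \left(8 - 3\right) = \left(\left(j^{2} + j^{2}\right) + 3\right) 5 = \left(2 j^{2} + 3\right) 5 = \left(3 + 2 j^{2}\right) 5 = 15 + 10 j^{2}$)
$l{\left(E \right)} 36 = \left(15 + 10 \cdot 0^{2}\right) 36 = \left(15 + 10 \cdot 0\right) 36 = \left(15 + 0\right) 36 = 15 \cdot 36 = 540$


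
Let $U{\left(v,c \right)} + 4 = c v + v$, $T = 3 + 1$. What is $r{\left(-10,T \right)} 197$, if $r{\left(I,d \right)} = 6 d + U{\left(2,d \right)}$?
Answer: $5910$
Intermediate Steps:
$T = 4$
$U{\left(v,c \right)} = -4 + v + c v$ ($U{\left(v,c \right)} = -4 + \left(c v + v\right) = -4 + \left(v + c v\right) = -4 + v + c v$)
$r{\left(I,d \right)} = -2 + 8 d$ ($r{\left(I,d \right)} = 6 d + \left(-4 + 2 + d 2\right) = 6 d + \left(-4 + 2 + 2 d\right) = 6 d + \left(-2 + 2 d\right) = -2 + 8 d$)
$r{\left(-10,T \right)} 197 = \left(-2 + 8 \cdot 4\right) 197 = \left(-2 + 32\right) 197 = 30 \cdot 197 = 5910$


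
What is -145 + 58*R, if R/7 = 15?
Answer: 5945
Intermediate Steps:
R = 105 (R = 7*15 = 105)
-145 + 58*R = -145 + 58*105 = -145 + 6090 = 5945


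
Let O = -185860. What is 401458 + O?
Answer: 215598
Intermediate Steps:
401458 + O = 401458 - 185860 = 215598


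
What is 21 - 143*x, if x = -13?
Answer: 1880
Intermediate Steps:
21 - 143*x = 21 - 143*(-13) = 21 - 1*(-1859) = 21 + 1859 = 1880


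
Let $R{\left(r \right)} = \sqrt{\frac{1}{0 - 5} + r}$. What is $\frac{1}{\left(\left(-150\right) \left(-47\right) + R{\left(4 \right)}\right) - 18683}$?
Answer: $- \frac{58165}{676633426} - \frac{\sqrt{95}}{676633426} \approx -8.5977 \cdot 10^{-5}$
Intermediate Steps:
$R{\left(r \right)} = \sqrt{- \frac{1}{5} + r}$ ($R{\left(r \right)} = \sqrt{\frac{1}{-5} + r} = \sqrt{- \frac{1}{5} + r}$)
$\frac{1}{\left(\left(-150\right) \left(-47\right) + R{\left(4 \right)}\right) - 18683} = \frac{1}{\left(\left(-150\right) \left(-47\right) + \frac{\sqrt{-5 + 25 \cdot 4}}{5}\right) - 18683} = \frac{1}{\left(7050 + \frac{\sqrt{-5 + 100}}{5}\right) - 18683} = \frac{1}{\left(7050 + \frac{\sqrt{95}}{5}\right) - 18683} = \frac{1}{-11633 + \frac{\sqrt{95}}{5}}$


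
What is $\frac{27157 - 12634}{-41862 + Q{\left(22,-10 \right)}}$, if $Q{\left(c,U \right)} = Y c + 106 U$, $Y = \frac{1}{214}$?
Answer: $- \frac{517987}{1530881} \approx -0.33836$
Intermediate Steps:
$Y = \frac{1}{214} \approx 0.0046729$
$Q{\left(c,U \right)} = 106 U + \frac{c}{214}$ ($Q{\left(c,U \right)} = \frac{c}{214} + 106 U = 106 U + \frac{c}{214}$)
$\frac{27157 - 12634}{-41862 + Q{\left(22,-10 \right)}} = \frac{27157 - 12634}{-41862 + \left(106 \left(-10\right) + \frac{1}{214} \cdot 22\right)} = \frac{14523}{-41862 + \left(-1060 + \frac{11}{107}\right)} = \frac{14523}{-41862 - \frac{113409}{107}} = \frac{14523}{- \frac{4592643}{107}} = 14523 \left(- \frac{107}{4592643}\right) = - \frac{517987}{1530881}$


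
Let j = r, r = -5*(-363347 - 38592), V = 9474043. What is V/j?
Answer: 9474043/2009695 ≈ 4.7142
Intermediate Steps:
r = 2009695 (r = -5*(-401939) = 2009695)
j = 2009695
V/j = 9474043/2009695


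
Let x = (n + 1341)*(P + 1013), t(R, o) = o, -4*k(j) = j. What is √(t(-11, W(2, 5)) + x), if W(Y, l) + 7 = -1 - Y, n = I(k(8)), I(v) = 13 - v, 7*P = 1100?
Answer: √77748482/7 ≈ 1259.6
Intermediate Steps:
P = 1100/7 (P = (⅐)*1100 = 1100/7 ≈ 157.14)
k(j) = -j/4
n = 15 (n = 13 - (-1)*8/4 = 13 - 1*(-2) = 13 + 2 = 15)
W(Y, l) = -8 - Y (W(Y, l) = -7 + (-1 - Y) = -8 - Y)
x = 11106996/7 (x = (15 + 1341)*(1100/7 + 1013) = 1356*(8191/7) = 11106996/7 ≈ 1.5867e+6)
√(t(-11, W(2, 5)) + x) = √((-8 - 1*2) + 11106996/7) = √((-8 - 2) + 11106996/7) = √(-10 + 11106996/7) = √(11106926/7) = √77748482/7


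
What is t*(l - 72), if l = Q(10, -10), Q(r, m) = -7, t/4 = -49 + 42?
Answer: 2212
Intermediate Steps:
t = -28 (t = 4*(-49 + 42) = 4*(-7) = -28)
l = -7
t*(l - 72) = -28*(-7 - 72) = -28*(-79) = 2212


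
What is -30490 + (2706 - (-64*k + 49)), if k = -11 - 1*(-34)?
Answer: -26361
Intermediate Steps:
k = 23 (k = -11 + 34 = 23)
-30490 + (2706 - (-64*k + 49)) = -30490 + (2706 - (-64*23 + 49)) = -30490 + (2706 - (-1472 + 49)) = -30490 + (2706 - 1*(-1423)) = -30490 + (2706 + 1423) = -30490 + 4129 = -26361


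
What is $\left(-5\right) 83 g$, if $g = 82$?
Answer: $-34030$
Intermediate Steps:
$\left(-5\right) 83 g = \left(-5\right) 83 \cdot 82 = \left(-415\right) 82 = -34030$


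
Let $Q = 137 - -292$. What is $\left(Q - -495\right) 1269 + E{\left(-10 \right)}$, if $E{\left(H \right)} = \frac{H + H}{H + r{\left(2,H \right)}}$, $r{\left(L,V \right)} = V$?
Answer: $1172557$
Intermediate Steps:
$Q = 429$ ($Q = 137 + 292 = 429$)
$E{\left(H \right)} = 1$ ($E{\left(H \right)} = \frac{H + H}{H + H} = \frac{2 H}{2 H} = 2 H \frac{1}{2 H} = 1$)
$\left(Q - -495\right) 1269 + E{\left(-10 \right)} = \left(429 - -495\right) 1269 + 1 = \left(429 + 495\right) 1269 + 1 = 924 \cdot 1269 + 1 = 1172556 + 1 = 1172557$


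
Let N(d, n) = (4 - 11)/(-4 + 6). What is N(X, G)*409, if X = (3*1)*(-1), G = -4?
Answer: -2863/2 ≈ -1431.5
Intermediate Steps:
X = -3 (X = 3*(-1) = -3)
N(d, n) = -7/2
N(X, G)*409 = -7/2*409 = -2863/2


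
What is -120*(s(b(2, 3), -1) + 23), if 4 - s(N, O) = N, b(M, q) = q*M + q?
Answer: -2160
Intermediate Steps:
b(M, q) = q + M*q (b(M, q) = M*q + q = q + M*q)
s(N, O) = 4 - N
-120*(s(b(2, 3), -1) + 23) = -120*((4 - 3*(1 + 2)) + 23) = -120*((4 - 3*3) + 23) = -120*((4 - 1*9) + 23) = -120*((4 - 9) + 23) = -120*(-5 + 23) = -120*18 = -2160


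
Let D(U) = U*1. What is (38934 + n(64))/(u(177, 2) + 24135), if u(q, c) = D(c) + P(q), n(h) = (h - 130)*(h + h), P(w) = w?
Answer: 15243/12157 ≈ 1.2538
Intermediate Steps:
D(U) = U
n(h) = 2*h*(-130 + h) (n(h) = (-130 + h)*(2*h) = 2*h*(-130 + h))
u(q, c) = c + q
(38934 + n(64))/(u(177, 2) + 24135) = (38934 + 2*64*(-130 + 64))/((2 + 177) + 24135) = (38934 + 2*64*(-66))/(179 + 24135) = (38934 - 8448)/24314 = 30486*(1/24314) = 15243/12157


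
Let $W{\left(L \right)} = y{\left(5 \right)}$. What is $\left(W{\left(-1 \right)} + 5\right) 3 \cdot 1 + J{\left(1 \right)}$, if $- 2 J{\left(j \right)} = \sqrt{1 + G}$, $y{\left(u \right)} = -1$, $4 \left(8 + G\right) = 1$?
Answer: $12 - \frac{3 i \sqrt{3}}{4} \approx 12.0 - 1.299 i$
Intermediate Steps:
$G = - \frac{31}{4}$ ($G = -8 + \frac{1}{4} \cdot 1 = -8 + \frac{1}{4} = - \frac{31}{4} \approx -7.75$)
$J{\left(j \right)} = - \frac{3 i \sqrt{3}}{4}$ ($J{\left(j \right)} = - \frac{\sqrt{1 - \frac{31}{4}}}{2} = - \frac{\sqrt{- \frac{27}{4}}}{2} = - \frac{\frac{3}{2} i \sqrt{3}}{2} = - \frac{3 i \sqrt{3}}{4}$)
$W{\left(L \right)} = -1$
$\left(W{\left(-1 \right)} + 5\right) 3 \cdot 1 + J{\left(1 \right)} = \left(-1 + 5\right) 3 \cdot 1 - \frac{3 i \sqrt{3}}{4} = 4 \cdot 3 \cdot 1 - \frac{3 i \sqrt{3}}{4} = 12 \cdot 1 - \frac{3 i \sqrt{3}}{4} = 12 - \frac{3 i \sqrt{3}}{4}$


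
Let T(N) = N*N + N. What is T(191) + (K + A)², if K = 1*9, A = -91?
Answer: 43396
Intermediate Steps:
K = 9
T(N) = N + N² (T(N) = N² + N = N + N²)
T(191) + (K + A)² = 191*(1 + 191) + (9 - 91)² = 191*192 + (-82)² = 36672 + 6724 = 43396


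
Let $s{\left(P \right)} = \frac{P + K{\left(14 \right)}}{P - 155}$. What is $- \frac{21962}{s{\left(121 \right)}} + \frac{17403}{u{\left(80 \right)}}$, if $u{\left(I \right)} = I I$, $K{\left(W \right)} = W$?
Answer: $\frac{956256121}{172800} \approx 5533.9$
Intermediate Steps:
$u{\left(I \right)} = I^{2}$
$s{\left(P \right)} = \frac{14 + P}{-155 + P}$ ($s{\left(P \right)} = \frac{P + 14}{P - 155} = \frac{14 + P}{-155 + P}$)
$- \frac{21962}{s{\left(121 \right)}} + \frac{17403}{u{\left(80 \right)}} = - \frac{21962}{\frac{1}{-155 + 121} \left(14 + 121\right)} + \frac{17403}{80^{2}} = - \frac{21962}{\frac{1}{-34} \cdot 135} + \frac{17403}{6400} = - \frac{21962}{\left(- \frac{1}{34}\right) 135} + 17403 \cdot \frac{1}{6400} = - \frac{21962}{- \frac{135}{34}} + \frac{17403}{6400} = \left(-21962\right) \left(- \frac{34}{135}\right) + \frac{17403}{6400} = \frac{746708}{135} + \frac{17403}{6400} = \frac{956256121}{172800}$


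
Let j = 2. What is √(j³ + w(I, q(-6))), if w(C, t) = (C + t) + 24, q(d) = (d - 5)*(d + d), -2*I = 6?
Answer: √161 ≈ 12.689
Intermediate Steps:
I = -3 (I = -½*6 = -3)
q(d) = 2*d*(-5 + d) (q(d) = (-5 + d)*(2*d) = 2*d*(-5 + d))
w(C, t) = 24 + C + t
√(j³ + w(I, q(-6))) = √(2³ + (24 - 3 + 2*(-6)*(-5 - 6))) = √(8 + (24 - 3 + 2*(-6)*(-11))) = √(8 + (24 - 3 + 132)) = √(8 + 153) = √161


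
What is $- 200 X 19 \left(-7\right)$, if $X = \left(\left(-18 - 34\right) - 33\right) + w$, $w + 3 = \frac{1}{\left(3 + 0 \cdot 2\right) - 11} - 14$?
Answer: $-2716525$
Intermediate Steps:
$w = - \frac{137}{8}$ ($w = -3 - \left(14 - \frac{1}{\left(3 + 0 \cdot 2\right) - 11}\right) = -3 - \left(14 - \frac{1}{\left(3 + 0\right) - 11}\right) = -3 - \left(14 - \frac{1}{3 - 11}\right) = -3 - \left(14 - \frac{1}{-8}\right) = -3 - \frac{113}{8} = - \frac{137}{8} \approx -17.125$)
$X = - \frac{817}{8}$ ($X = \left(\left(-18 - 34\right) - 33\right) - \frac{137}{8} = \left(-52 - 33\right) - \frac{137}{8} = -85 - \frac{137}{8} = - \frac{817}{8} \approx -102.13$)
$- 200 X 19 \left(-7\right) = \left(-200\right) \left(- \frac{817}{8}\right) 19 \left(-7\right) = 20425 \left(-133\right) = -2716525$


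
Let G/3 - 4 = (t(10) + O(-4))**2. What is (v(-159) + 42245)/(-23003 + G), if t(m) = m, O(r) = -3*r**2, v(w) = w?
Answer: -42086/18659 ≈ -2.2555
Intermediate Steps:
G = 4344 (G = 12 + 3*(10 - 3*(-4)**2)**2 = 12 + 3*(10 - 3*16)**2 = 12 + 3*(10 - 48)**2 = 12 + 3*(-38)**2 = 12 + 3*1444 = 12 + 4332 = 4344)
(v(-159) + 42245)/(-23003 + G) = (-159 + 42245)/(-23003 + 4344) = 42086/(-18659) = 42086*(-1/18659) = -42086/18659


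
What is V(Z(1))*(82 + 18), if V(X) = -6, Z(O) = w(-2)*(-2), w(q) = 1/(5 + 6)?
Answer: -600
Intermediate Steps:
w(q) = 1/11
Z(O) = -2/11 (Z(O) = (1/11)*(-2) = -2/11)
V(Z(1))*(82 + 18) = -6*(82 + 18) = -6*100 = -600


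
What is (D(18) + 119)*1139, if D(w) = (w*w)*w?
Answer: 6778189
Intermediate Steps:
D(w) = w³ (D(w) = w²*w = w³)
(D(18) + 119)*1139 = (18³ + 119)*1139 = (5832 + 119)*1139 = 5951*1139 = 6778189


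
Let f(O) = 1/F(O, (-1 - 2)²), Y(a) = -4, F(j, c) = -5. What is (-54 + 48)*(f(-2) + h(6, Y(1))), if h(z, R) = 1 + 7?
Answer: -234/5 ≈ -46.800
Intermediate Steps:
f(O) = -⅕ (f(O) = 1/(-5) = -⅕)
h(z, R) = 8
(-54 + 48)*(f(-2) + h(6, Y(1))) = (-54 + 48)*(-⅕ + 8) = -6*39/5 = -234/5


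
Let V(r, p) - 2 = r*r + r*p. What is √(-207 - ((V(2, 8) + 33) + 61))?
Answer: I*√323 ≈ 17.972*I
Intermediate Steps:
V(r, p) = 2 + r² + p*r (V(r, p) = 2 + (r*r + r*p) = 2 + (r² + p*r) = 2 + r² + p*r)
√(-207 - ((V(2, 8) + 33) + 61)) = √(-207 - (((2 + 2² + 8*2) + 33) + 61)) = √(-207 - (((2 + 4 + 16) + 33) + 61)) = √(-207 - ((22 + 33) + 61)) = √(-207 - (55 + 61)) = √(-207 - 1*116) = √(-207 - 116) = √(-323) = I*√323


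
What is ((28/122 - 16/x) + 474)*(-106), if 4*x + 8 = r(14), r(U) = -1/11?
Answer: -277458816/5429 ≈ -51107.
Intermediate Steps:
r(U) = -1/11 (r(U) = -1*1/11 = -1/11)
x = -89/44 (x = -2 + (1/4)*(-1/11) = -2 - 1/44 = -89/44 ≈ -2.0227)
((28/122 - 16/x) + 474)*(-106) = ((28/122 - 16/(-89/44)) + 474)*(-106) = ((28*(1/122) - 16*(-44/89)) + 474)*(-106) = ((14/61 + 704/89) + 474)*(-106) = (44190/5429 + 474)*(-106) = (2617536/5429)*(-106) = -277458816/5429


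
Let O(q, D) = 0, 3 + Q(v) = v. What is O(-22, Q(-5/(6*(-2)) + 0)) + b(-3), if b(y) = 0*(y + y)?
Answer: 0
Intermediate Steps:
Q(v) = -3 + v
b(y) = 0 (b(y) = 0*(2*y) = 0)
O(-22, Q(-5/(6*(-2)) + 0)) + b(-3) = 0 + 0 = 0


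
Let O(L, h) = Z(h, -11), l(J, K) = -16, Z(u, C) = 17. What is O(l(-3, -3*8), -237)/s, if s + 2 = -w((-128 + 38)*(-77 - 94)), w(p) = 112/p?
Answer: -130815/15446 ≈ -8.4692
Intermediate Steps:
O(L, h) = 17
s = -15446/7695 (s = -2 - 112/((-128 + 38)*(-77 - 94)) = -2 - 112/((-90*(-171))) = -2 - 112/15390 = -2 - 1*56/7695 = -2 - 56/7695 = -15446/7695 ≈ -2.0073)
O(l(-3, -3*8), -237)/s = 17/(-15446/7695) = 17*(-7695/15446) = -130815/15446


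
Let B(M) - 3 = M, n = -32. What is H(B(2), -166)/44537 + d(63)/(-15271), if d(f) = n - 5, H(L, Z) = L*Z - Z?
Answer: -8492075/680124527 ≈ -0.012486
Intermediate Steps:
B(M) = 3 + M
H(L, Z) = -Z + L*Z
d(f) = -37 (d(f) = -32 - 5 = -37)
H(B(2), -166)/44537 + d(63)/(-15271) = -166*(-1 + (3 + 2))/44537 - 37/(-15271) = -166*(-1 + 5)*(1/44537) - 37*(-1/15271) = -166*4*(1/44537) + 37/15271 = -664*1/44537 + 37/15271 = -664/44537 + 37/15271 = -8492075/680124527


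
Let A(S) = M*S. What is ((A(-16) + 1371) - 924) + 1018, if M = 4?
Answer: 1401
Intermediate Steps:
A(S) = 4*S
((A(-16) + 1371) - 924) + 1018 = ((4*(-16) + 1371) - 924) + 1018 = ((-64 + 1371) - 924) + 1018 = (1307 - 924) + 1018 = 383 + 1018 = 1401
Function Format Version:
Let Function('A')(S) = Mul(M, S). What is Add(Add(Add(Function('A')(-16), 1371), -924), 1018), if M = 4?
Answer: 1401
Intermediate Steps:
Function('A')(S) = Mul(4, S)
Add(Add(Add(Function('A')(-16), 1371), -924), 1018) = Add(Add(Add(Mul(4, -16), 1371), -924), 1018) = Add(Add(Add(-64, 1371), -924), 1018) = Add(Add(1307, -924), 1018) = Add(383, 1018) = 1401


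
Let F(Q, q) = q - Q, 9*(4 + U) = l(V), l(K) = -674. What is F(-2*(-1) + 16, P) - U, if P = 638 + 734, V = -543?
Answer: 12896/9 ≈ 1432.9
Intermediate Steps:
P = 1372
U = -710/9 (U = -4 + (⅑)*(-674) = -4 - 674/9 = -710/9 ≈ -78.889)
F(-2*(-1) + 16, P) - U = (1372 - (-2*(-1) + 16)) - 1*(-710/9) = (1372 - (2 + 16)) + 710/9 = (1372 - 1*18) + 710/9 = (1372 - 18) + 710/9 = 1354 + 710/9 = 12896/9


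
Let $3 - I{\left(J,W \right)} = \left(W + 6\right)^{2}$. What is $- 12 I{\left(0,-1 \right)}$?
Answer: $264$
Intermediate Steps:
$I{\left(J,W \right)} = 3 - \left(6 + W\right)^{2}$ ($I{\left(J,W \right)} = 3 - \left(W + 6\right)^{2} = 3 - \left(6 + W\right)^{2}$)
$- 12 I{\left(0,-1 \right)} = - 12 \left(3 - \left(6 - 1\right)^{2}\right) = - 12 \left(3 - 5^{2}\right) = - 12 \left(3 - 25\right) = \left(-12\right) \left(-22\right) = 264$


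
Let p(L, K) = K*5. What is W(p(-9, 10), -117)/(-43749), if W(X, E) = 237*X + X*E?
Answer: -2000/14583 ≈ -0.13715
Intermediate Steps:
p(L, K) = 5*K
W(X, E) = 237*X + E*X
W(p(-9, 10), -117)/(-43749) = ((5*10)*(237 - 117))/(-43749) = (50*120)*(-1/43749) = 6000*(-1/43749) = -2000/14583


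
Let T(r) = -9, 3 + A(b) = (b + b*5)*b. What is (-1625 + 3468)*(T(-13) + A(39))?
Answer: 16797102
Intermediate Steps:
A(b) = -3 + 6*b**2 (A(b) = -3 + (b + b*5)*b = -3 + (b + 5*b)*b = -3 + (6*b)*b = -3 + 6*b**2)
(-1625 + 3468)*(T(-13) + A(39)) = (-1625 + 3468)*(-9 + (-3 + 6*39**2)) = 1843*(-9 + (-3 + 6*1521)) = 1843*(-9 + (-3 + 9126)) = 1843*(-9 + 9123) = 1843*9114 = 16797102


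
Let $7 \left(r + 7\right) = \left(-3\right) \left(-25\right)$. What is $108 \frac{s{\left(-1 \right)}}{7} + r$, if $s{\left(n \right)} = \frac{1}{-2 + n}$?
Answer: $- \frac{10}{7} \approx -1.4286$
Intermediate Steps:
$r = \frac{26}{7}$ ($r = -7 + \frac{\left(-3\right) \left(-25\right)}{7} = -7 + \frac{1}{7} \cdot 75 = -7 + \frac{75}{7} = \frac{26}{7} \approx 3.7143$)
$108 \frac{s{\left(-1 \right)}}{7} + r = 108 \frac{1}{\left(-2 - 1\right) 7} + \frac{26}{7} = 108 \frac{1}{-3} \cdot \frac{1}{7} + \frac{26}{7} = 108 \left(\left(- \frac{1}{3}\right) \frac{1}{7}\right) + \frac{26}{7} = 108 \left(- \frac{1}{21}\right) + \frac{26}{7} = - \frac{36}{7} + \frac{26}{7} = - \frac{10}{7}$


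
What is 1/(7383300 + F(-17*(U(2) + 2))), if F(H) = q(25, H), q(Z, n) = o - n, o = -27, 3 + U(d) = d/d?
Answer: 1/7383273 ≈ 1.3544e-7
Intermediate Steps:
U(d) = -2 (U(d) = -3 + d/d = -3 + 1 = -2)
q(Z, n) = -27 - n
F(H) = -27 - H
1/(7383300 + F(-17*(U(2) + 2))) = 1/(7383300 + (-27 - (-17)*(-2 + 2))) = 1/(7383300 + (-27 - (-17)*0)) = 1/(7383300 + (-27 - 1*0)) = 1/(7383300 + (-27 + 0)) = 1/(7383300 - 27) = 1/7383273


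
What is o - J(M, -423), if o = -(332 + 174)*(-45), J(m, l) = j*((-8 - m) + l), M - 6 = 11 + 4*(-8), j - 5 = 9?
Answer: 28594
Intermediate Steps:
j = 14 (j = 5 + 9 = 14)
M = -15 (M = 6 + (11 + 4*(-8)) = 6 + (11 - 32) = 6 - 21 = -15)
J(m, l) = -112 - 14*m + 14*l (J(m, l) = 14*((-8 - m) + l) = 14*(-8 + l - m) = -112 - 14*m + 14*l)
o = 22770 (o = -506*(-45) = -1*(-22770) = 22770)
o - J(M, -423) = 22770 - (-112 - 14*(-15) + 14*(-423)) = 22770 - (-112 + 210 - 5922) = 22770 - 1*(-5824) = 22770 + 5824 = 28594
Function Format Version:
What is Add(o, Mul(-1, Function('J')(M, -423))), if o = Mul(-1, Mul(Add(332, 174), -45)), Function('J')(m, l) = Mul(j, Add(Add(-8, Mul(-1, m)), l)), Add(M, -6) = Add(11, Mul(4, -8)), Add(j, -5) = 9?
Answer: 28594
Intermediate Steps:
j = 14 (j = Add(5, 9) = 14)
M = -15 (M = Add(6, Add(11, Mul(4, -8))) = Add(6, Add(11, -32)) = Add(6, -21) = -15)
Function('J')(m, l) = Add(-112, Mul(-14, m), Mul(14, l)) (Function('J')(m, l) = Mul(14, Add(Add(-8, Mul(-1, m)), l)) = Mul(14, Add(-8, l, Mul(-1, m))) = Add(-112, Mul(-14, m), Mul(14, l)))
o = 22770 (o = Mul(-1, Mul(506, -45)) = Mul(-1, -22770) = 22770)
Add(o, Mul(-1, Function('J')(M, -423))) = Add(22770, Mul(-1, Add(-112, Mul(-14, -15), Mul(14, -423)))) = Add(22770, Mul(-1, Add(-112, 210, -5922))) = Add(22770, Mul(-1, -5824)) = Add(22770, 5824) = 28594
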